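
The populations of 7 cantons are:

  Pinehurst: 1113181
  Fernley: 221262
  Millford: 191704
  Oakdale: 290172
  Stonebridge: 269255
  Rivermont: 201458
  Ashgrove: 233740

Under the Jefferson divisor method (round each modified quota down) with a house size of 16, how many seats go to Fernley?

Standard divisor 2520772/16 ≈ 157548.25; standard quotas: Pinehurst 7.066, Fernley 1.404, Millford 1.217, Oakdale 1.842, Stonebridge 1.709, Rivermont 1.279, Ashgrove 1.484.
Rounding down gives 7, 1, 1, 1, 1, 1, 1 = 13 seats, so the divisor must be adjusted.
With modified divisor 129200: modified quotas Pinehurst 8.616, Fernley 1.713, Millford 1.484, Oakdale 2.246, Stonebridge 2.084, Rivermont 1.559, Ashgrove 1.809.
Rounding down: Pinehurst 8, Fernley 1, Millford 1, Oakdale 2, Stonebridge 2, Rivermont 1, Ashgrove 1 (total 16).
Fernley receives 1.

1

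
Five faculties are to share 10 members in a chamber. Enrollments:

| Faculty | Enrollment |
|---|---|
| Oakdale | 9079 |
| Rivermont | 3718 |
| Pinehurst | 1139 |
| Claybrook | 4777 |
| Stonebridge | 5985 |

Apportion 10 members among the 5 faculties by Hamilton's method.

Standard divisor: 24698 ÷ 10 ≈ 2469.8.
Standard quotas: Oakdale 3.6760, Rivermont 1.5054, Pinehurst 0.4612, Claybrook 1.9342, Stonebridge 2.4233.
Lower quotas: Oakdale 3, Rivermont 1, Pinehurst 0, Claybrook 1, Stonebridge 2 (sum 7, leaving 3 seats).
Remainders in descending order: Claybrook 0.9342, Oakdale 0.6760, Rivermont 0.5054, Pinehurst 0.4612, Stonebridge 0.4233.
The surplus seats go to Claybrook, Oakdale, Rivermont.

Oakdale 4, Rivermont 2, Pinehurst 0, Claybrook 2, Stonebridge 2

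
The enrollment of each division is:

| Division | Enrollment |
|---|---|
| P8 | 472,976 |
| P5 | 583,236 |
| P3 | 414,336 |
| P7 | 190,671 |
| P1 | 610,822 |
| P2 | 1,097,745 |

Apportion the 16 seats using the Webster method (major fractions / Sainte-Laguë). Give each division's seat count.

Standard divisor 3369786/16 ≈ 210611.625; standard quotas: P8 2.246, P5 2.769, P3 1.967, P7 0.905, P1 2.900, P2 5.212.
Rounding to the nearest integer gives P8 2, P5 3, P3 2, P7 1, P1 3, P2 5 — total 16, matching the house size, so no adjustment is needed.

P8: 2, P5: 3, P3: 2, P7: 1, P1: 3, P2: 5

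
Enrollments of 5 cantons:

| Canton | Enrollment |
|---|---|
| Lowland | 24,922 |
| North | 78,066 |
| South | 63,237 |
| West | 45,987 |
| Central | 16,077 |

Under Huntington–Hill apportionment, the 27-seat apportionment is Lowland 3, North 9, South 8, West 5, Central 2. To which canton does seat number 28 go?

West

Priority for the next seat is population ÷ (√(s·(s+1))).
Priorities: Lowland 7194.362, North 8228.879, South 7452.552, West 8396.039, Central 6563.408.
Highest priority: West.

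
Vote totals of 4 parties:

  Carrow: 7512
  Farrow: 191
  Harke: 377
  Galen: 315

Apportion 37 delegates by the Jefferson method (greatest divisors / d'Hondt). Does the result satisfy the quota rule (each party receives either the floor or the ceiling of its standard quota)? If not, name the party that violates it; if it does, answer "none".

Carrow

Standard quotas: Carrow 33.108, Farrow 0.842, Harke 1.662, Galen 1.388.
Jefferson allocation: Carrow 35, Farrow 0, Harke 1, Galen 1.
Carrow has quota 33.108 (lower 33, upper 34) but receives 35 — outside the quota interval.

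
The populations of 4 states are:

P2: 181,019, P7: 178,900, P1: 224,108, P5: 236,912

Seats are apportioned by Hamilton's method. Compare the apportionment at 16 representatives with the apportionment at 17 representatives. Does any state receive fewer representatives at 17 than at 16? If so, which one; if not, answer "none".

At 16 seats: P2 4, P7 3, P1 4, P5 5.
At 17 seats: P2 4, P7 4, P1 4, P5 5.
No state's allocation decreased.

none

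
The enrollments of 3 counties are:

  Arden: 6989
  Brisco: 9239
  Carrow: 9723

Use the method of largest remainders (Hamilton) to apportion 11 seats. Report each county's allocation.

Arden 3, Brisco 4, Carrow 4

Total 25951; standard divisor 25951/11 ≈ 2359.182.
Standard quotas: Arden 2.9625, Brisco 3.9162, Carrow 4.1213.
Lower quotas: Arden 2, Brisco 3, Carrow 4 (sum 9, leaving 2 seats).
Remainders in descending order: Arden 0.9625, Brisco 0.9162, Carrow 0.1213.
The surplus seats go to Arden, Brisco.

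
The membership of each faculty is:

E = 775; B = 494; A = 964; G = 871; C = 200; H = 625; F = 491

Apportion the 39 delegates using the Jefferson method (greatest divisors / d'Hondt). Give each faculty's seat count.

E=7; B=4; A=9; G=8; C=1; H=6; F=4

Standard divisor 4420/39 ≈ 113.333; standard quotas: E 6.838, B 4.359, A 8.506, G 7.685, C 1.765, H 5.515, F 4.332.
Rounding down gives 6, 4, 8, 7, 1, 5, 4 = 35 seats, so the divisor must be adjusted.
With modified divisor 102: modified quotas E 7.598, B 4.843, A 9.451, G 8.539, C 1.961, H 6.127, F 4.814.
Rounding down: E 7, B 4, A 9, G 8, C 1, H 6, F 4 (total 39).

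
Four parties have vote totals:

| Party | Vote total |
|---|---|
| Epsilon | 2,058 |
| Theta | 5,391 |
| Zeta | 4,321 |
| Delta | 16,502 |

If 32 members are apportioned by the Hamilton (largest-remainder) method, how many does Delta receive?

Total 28272; standard divisor 28272/32 ≈ 883.5.
Standard quotas: Epsilon 2.3294, Theta 6.1019, Zeta 4.8908, Delta 18.6780.
Lower quotas: Epsilon 2, Theta 6, Zeta 4, Delta 18 (sum 30, leaving 2 seats).
Remainders in descending order: Zeta 0.8908, Delta 0.6780, Epsilon 0.3294, Theta 0.1019.
Largest remainders: Zeta, Delta receive the extra seats.
Delta receives 19.

19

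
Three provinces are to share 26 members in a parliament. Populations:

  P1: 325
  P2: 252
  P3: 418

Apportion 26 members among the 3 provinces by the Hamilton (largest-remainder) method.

Standard divisor: 995 ÷ 26 ≈ 38.269.
Standard quotas: P1 8.492, P2 6.585, P3 10.923.
Lower quotas: P1 8, P2 6, P3 10 (sum 24, leaving 2 seats).
Remainders in descending order: P3 0.923, P2 0.585, P1 0.492.
Largest remainders: P3, P2 receive the extra seats.

P1 8, P2 7, P3 11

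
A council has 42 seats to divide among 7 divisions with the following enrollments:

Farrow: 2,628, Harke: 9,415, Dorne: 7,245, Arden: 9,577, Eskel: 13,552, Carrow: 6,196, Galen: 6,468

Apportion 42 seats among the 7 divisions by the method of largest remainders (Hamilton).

Standard divisor: 55081 ÷ 42 ≈ 1311.452.
Standard quotas: Farrow 2.0039, Harke 7.1791, Dorne 5.5244, Arden 7.3026, Eskel 10.3336, Carrow 4.7245, Galen 4.9319.
Lower quotas: Farrow 2, Harke 7, Dorne 5, Arden 7, Eskel 10, Carrow 4, Galen 4 (sum 39, leaving 3 seats).
Remainders in descending order: Galen 0.9319, Carrow 0.7245, Dorne 0.5244, Eskel 0.3336, Arden 0.3026, Harke 0.1791, Farrow 0.0039.
Largest remainders: Galen, Carrow, Dorne receive the extra seats.

Farrow 2, Harke 7, Dorne 6, Arden 7, Eskel 10, Carrow 5, Galen 5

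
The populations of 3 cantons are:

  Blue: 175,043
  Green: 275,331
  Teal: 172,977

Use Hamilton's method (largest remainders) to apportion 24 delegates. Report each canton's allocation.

The standard divisor is 623351/24 ≈ 25972.958.
Standard quotas: Blue 6.7394, Green 10.6007, Teal 6.6599.
Lower quotas: Blue 6, Green 10, Teal 6 (sum 22, leaving 2 seats).
Remainders in descending order: Blue 0.7394, Teal 0.6599, Green 0.6007.
The surplus seats go to Blue, Teal.

Blue 7; Green 10; Teal 7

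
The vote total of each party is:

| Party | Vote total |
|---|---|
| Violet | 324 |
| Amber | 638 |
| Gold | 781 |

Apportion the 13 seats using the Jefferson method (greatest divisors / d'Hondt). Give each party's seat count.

Violet=2; Amber=5; Gold=6

Standard divisor 1743/13 ≈ 134.077; standard quotas: Violet 2.417, Amber 4.758, Gold 5.825.
Rounding down gives 2, 4, 5 = 11 seats, so the divisor must be adjusted.
With modified divisor 120: modified quotas Violet 2.700, Amber 5.317, Gold 6.508.
Rounding down: Violet 2, Amber 5, Gold 6 (total 13).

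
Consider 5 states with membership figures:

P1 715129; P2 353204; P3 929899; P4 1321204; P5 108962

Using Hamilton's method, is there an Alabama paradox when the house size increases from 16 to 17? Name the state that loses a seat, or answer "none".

P5

At 16 seats: P1 3, P2 2, P3 4, P4 6, P5 1.
At 17 seats: P1 3, P2 2, P3 5, P4 7, P5 0.
P5 drops from 1 to 0.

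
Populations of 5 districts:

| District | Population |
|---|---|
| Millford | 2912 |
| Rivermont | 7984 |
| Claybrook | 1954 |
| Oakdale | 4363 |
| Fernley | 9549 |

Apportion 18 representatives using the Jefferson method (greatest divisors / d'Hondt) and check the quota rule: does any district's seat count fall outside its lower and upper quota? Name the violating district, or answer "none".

none

Standard quotas: Millford 1.959, Rivermont 5.370, Claybrook 1.314, Oakdale 2.935, Fernley 6.423.
Jefferson allocation: Millford 2, Rivermont 5, Claybrook 1, Oakdale 3, Fernley 7.
Every allocation lies between the lower and upper quota.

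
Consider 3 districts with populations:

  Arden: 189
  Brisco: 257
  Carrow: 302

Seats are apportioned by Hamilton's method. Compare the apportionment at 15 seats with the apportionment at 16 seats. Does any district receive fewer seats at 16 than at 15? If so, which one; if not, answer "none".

At 15 seats: Arden 4, Brisco 5, Carrow 6.
At 16 seats: Arden 4, Brisco 6, Carrow 6.
No district's allocation decreased.

none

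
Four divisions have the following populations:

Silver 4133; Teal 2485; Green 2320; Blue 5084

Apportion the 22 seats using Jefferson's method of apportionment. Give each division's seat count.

Silver 7, Teal 4, Green 3, Blue 8

Standard divisor 14022/22 ≈ 637.364; standard quotas: Silver 6.485, Teal 3.899, Green 3.640, Blue 7.977.
Rounding down gives 6, 3, 3, 7 = 19 seats, so the divisor must be adjusted.
With modified divisor 585: modified quotas Silver 7.065, Teal 4.248, Green 3.966, Blue 8.691.
Rounding down: Silver 7, Teal 4, Green 3, Blue 8 (total 22).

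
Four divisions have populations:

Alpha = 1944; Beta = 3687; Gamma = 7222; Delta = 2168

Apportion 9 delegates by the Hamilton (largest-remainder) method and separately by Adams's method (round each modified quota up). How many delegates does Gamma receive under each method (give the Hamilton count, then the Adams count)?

Hamilton: Alpha 1, Beta 2, Gamma 5, Delta 1.
Adams: Alpha 1, Beta 2, Gamma 4, Delta 2.
Gamma gets 5 under Hamilton and 4 under Adams.

5 and 4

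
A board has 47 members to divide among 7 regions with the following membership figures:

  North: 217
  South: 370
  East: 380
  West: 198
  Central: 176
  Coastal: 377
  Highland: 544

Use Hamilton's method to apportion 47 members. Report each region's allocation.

Standard divisor: 2262 ÷ 47 ≈ 48.128.
Standard quotas: North 4.509, South 7.688, East 7.896, West 4.114, Central 3.657, Coastal 7.833, Highland 11.303.
Lower quotas: North 4, South 7, East 7, West 4, Central 3, Coastal 7, Highland 11 (sum 43, leaving 4 seats).
Remainders in descending order: East 0.896, Coastal 0.833, South 0.688, Central 0.657, North 0.509, Highland 0.303, West 0.114.
Largest remainders: East, Coastal, South, Central receive the extra seats.

North 4, South 8, East 8, West 4, Central 4, Coastal 8, Highland 11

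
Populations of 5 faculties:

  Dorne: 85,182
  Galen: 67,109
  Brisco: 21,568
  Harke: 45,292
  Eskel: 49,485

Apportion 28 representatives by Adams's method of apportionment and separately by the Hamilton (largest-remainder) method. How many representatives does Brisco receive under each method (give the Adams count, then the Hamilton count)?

3 and 2

Adams: Dorne 8, Galen 7, Brisco 3, Harke 5, Eskel 5.
Hamilton: Dorne 9, Galen 7, Brisco 2, Harke 5, Eskel 5.
Brisco gets 3 under Adams and 2 under Hamilton.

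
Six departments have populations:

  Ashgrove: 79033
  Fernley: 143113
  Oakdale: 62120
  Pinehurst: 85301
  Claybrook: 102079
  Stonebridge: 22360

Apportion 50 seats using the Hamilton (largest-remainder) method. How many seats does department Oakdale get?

Total 494006; standard divisor 494006/50 ≈ 9880.12.
Standard quotas: Ashgrove 7.9992, Fernley 14.4849, Oakdale 6.2874, Pinehurst 8.6336, Claybrook 10.3318, Stonebridge 2.2631.
Lower quotas: Ashgrove 7, Fernley 14, Oakdale 6, Pinehurst 8, Claybrook 10, Stonebridge 2 (sum 47, leaving 3 seats).
Remainders in descending order: Ashgrove 0.9992, Pinehurst 0.6336, Fernley 0.4849, Claybrook 0.3318, Oakdale 0.2874, Stonebridge 0.2631.
Largest remainders: Ashgrove, Pinehurst, Fernley receive the extra seats.
Oakdale receives 6.

6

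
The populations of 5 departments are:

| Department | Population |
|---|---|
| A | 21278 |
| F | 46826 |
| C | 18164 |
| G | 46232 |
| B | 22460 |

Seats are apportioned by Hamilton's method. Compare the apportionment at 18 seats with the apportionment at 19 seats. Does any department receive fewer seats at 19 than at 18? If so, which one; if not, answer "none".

At 18 seats: A 3, F 5, C 2, G 5, B 3.
At 19 seats: A 2, F 6, C 2, G 6, B 3.
A drops from 3 to 2.

A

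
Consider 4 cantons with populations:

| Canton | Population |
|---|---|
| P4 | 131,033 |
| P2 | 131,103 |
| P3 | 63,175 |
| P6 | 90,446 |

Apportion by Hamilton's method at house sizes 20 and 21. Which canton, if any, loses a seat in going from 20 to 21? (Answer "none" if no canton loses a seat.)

P6

At 20 seats: P4 6, P2 6, P3 3, P6 5.
At 21 seats: P4 7, P2 7, P3 3, P6 4.
P6 drops from 5 to 4.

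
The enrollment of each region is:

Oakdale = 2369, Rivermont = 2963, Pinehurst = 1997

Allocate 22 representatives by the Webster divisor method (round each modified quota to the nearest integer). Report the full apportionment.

Oakdale=7, Rivermont=9, Pinehurst=6

Standard divisor 7329/22 ≈ 333.136; standard quotas: Oakdale 7.111, Rivermont 8.894, Pinehurst 5.995.
Rounding to the nearest integer gives Oakdale 7, Rivermont 9, Pinehurst 6 — total 22, matching the house size, so no adjustment is needed.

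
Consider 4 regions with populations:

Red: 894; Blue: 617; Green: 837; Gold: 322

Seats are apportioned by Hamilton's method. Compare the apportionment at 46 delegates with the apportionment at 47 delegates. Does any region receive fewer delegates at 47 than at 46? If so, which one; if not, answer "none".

Gold

At 46 seats: Red 15, Blue 11, Green 14, Gold 6.
At 47 seats: Red 16, Blue 11, Green 15, Gold 5.
Gold drops from 6 to 5.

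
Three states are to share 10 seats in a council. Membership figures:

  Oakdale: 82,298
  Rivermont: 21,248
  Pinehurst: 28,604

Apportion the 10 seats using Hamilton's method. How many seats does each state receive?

Standard divisor: 132150 ÷ 10 = 13215.
Standard quotas: Oakdale 6.2276, Rivermont 1.6079, Pinehurst 2.1645.
Lower quotas: Oakdale 6, Rivermont 1, Pinehurst 2 (sum 9, leaving 1 seat).
Remainders in descending order: Rivermont 0.6079, Oakdale 0.2276, Pinehurst 0.1645.
Largest remainder: Rivermont receives the extra seat.

Oakdale 6; Rivermont 2; Pinehurst 2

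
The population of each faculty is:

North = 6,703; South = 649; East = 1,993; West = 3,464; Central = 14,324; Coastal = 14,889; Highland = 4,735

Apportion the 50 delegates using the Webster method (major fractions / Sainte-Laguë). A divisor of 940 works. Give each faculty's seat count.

North 7; South 1; East 2; West 4; Central 15; Coastal 16; Highland 5

With modified divisor 940: modified quotas North 7.131, South 0.690, East 2.120, West 3.685, Central 15.238, Coastal 15.839, Highland 5.037.
Rounding to the nearest integer: North 7, South 1, East 2, West 4, Central 15, Coastal 16, Highland 5 (total 50).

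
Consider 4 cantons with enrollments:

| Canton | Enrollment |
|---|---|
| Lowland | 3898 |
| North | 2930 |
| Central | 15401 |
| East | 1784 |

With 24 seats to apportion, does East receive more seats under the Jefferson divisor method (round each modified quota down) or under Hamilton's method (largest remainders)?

Hamilton

Jefferson: Lowland 4, North 3, Central 16, East 1.
Hamilton: Lowland 4, North 3, Central 15, East 2.
East gets 1 under Jefferson and 2 under Hamilton.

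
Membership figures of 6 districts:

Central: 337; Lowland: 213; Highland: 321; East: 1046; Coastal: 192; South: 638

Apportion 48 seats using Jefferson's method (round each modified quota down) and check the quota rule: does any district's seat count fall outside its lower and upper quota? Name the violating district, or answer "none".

Standard quotas: Central 5.889, Lowland 3.722, Highland 5.609, East 18.277, Coastal 3.355, South 11.148.
Jefferson allocation: Central 6, Lowland 3, Highland 6, East 19, Coastal 3, South 11.
Every allocation lies between the lower and upper quota.

none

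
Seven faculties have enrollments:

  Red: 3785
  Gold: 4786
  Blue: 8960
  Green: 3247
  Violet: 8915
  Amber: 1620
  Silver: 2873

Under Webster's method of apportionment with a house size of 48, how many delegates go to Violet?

12

Standard divisor 34186/48 ≈ 712.208; standard quotas: Red 5.314, Gold 6.720, Blue 12.581, Green 4.559, Violet 12.517, Amber 2.275, Silver 4.034.
Rounding to the nearest integer gives 5, 7, 13, 5, 13, 2, 4 = 49 seats, so the divisor must be adjusted.
With modified divisor 715: modified quotas Red 5.294, Gold 6.694, Blue 12.531, Green 4.541, Violet 12.469, Amber 2.266, Silver 4.018.
Rounding to the nearest integer: Red 5, Gold 7, Blue 13, Green 5, Violet 12, Amber 2, Silver 4 (total 48).
Violet receives 12.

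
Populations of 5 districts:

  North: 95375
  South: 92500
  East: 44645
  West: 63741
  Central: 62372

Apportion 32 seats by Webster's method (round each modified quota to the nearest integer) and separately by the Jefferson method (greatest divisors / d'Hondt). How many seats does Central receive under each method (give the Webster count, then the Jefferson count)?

Webster: North 8, South 8, East 4, West 6, Central 6.
Jefferson: North 9, South 8, East 4, West 6, Central 5.
Central gets 6 under Webster and 5 under Jefferson.

6 and 5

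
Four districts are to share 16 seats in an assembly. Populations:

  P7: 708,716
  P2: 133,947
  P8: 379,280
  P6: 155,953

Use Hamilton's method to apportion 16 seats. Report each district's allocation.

P7=8, P2=2, P8=4, P6=2

The standard divisor is 1377896/16 ≈ 86118.5.
Standard quotas: P7 8.2295, P2 1.5554, P8 4.4042, P6 1.8109.
Lower quotas: P7 8, P2 1, P8 4, P6 1 (sum 14, leaving 2 seats).
Remainders in descending order: P6 0.8109, P2 0.5554, P8 0.4042, P7 0.2295.
Largest remainders: P6, P2 receive the extra seats.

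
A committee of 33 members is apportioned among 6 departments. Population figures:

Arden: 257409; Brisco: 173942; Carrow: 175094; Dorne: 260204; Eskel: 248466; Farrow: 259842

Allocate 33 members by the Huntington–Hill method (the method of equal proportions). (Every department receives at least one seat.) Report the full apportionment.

With divisor 40122: modified quotas Arden 6.416, Brisco 4.335, Carrow 4.364, Dorne 6.485, Eskel 6.193, Farrow 6.476.
Geometric-mean thresholds: Arden √(6·7)=6.481, Brisco √(4·5)=4.472, Carrow √(4·5)=4.472, Dorne √(6·7)=6.481, Eskel √(6·7)=6.481, Farrow √(6·7)=6.481.
Each quota rounded against its threshold gives Arden 6, Brisco 4, Carrow 4, Dorne 7, Eskel 6, Farrow 6 (total 33).

Arden 6, Brisco 4, Carrow 4, Dorne 7, Eskel 6, Farrow 6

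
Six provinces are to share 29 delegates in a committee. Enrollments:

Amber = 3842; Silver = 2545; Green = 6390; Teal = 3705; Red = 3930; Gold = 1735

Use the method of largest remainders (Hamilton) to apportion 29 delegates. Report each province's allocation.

Amber 5, Silver 3, Green 9, Teal 5, Red 5, Gold 2

Standard divisor: 22147 ÷ 29 ≈ 763.69.
Standard quotas: Amber 5.0308, Silver 3.3325, Green 8.3673, Teal 4.8514, Red 5.1461, Gold 2.2719.
Lower quotas: Amber 5, Silver 3, Green 8, Teal 4, Red 5, Gold 2 (sum 27, leaving 2 seats).
Remainders in descending order: Teal 0.8514, Green 0.3673, Silver 0.3325, Gold 0.2719, Red 0.1461, Amber 0.0308.
The surplus seats go to Teal, Green.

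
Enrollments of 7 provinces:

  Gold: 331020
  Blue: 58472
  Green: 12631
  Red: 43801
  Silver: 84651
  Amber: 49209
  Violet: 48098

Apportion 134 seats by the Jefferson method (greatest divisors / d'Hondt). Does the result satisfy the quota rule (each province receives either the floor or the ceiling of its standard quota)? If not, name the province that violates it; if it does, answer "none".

Gold

Standard quotas: Gold 70.645, Blue 12.479, Green 2.696, Red 9.348, Silver 18.066, Amber 10.502, Violet 10.265.
Jefferson allocation: Gold 73, Blue 12, Green 2, Red 9, Silver 18, Amber 10, Violet 10.
Gold has quota 70.645 (lower 70, upper 71) but receives 73 — outside the quota interval.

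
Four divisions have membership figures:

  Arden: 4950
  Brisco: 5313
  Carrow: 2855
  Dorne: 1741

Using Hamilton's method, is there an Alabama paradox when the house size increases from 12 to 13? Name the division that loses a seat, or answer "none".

none

At 12 seats: Arden 4, Brisco 4, Carrow 2, Dorne 2.
At 13 seats: Arden 4, Brisco 5, Carrow 2, Dorne 2.
No division's allocation decreased.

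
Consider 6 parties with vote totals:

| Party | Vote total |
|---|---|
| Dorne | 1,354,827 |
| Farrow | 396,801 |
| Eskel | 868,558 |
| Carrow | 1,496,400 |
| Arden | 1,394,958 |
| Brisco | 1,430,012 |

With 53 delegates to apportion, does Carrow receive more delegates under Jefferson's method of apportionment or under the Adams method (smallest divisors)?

Jefferson: Dorne 10, Farrow 3, Eskel 6, Carrow 12, Arden 11, Brisco 11.
Adams: Dorne 10, Farrow 3, Eskel 7, Carrow 11, Arden 11, Brisco 11.
Carrow gets 12 under Jefferson and 11 under Adams.

Jefferson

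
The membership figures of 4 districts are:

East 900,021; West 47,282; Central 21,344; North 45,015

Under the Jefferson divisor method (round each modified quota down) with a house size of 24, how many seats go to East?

22

Standard divisor 1013662/24 ≈ 42235.917; standard quotas: East 21.309, West 1.119, Central 0.505, North 1.066.
Rounding down gives 21, 1, 0, 1 = 23 seats, so the divisor must be adjusted.
With modified divisor 40000: modified quotas East 22.501, West 1.182, Central 0.534, North 1.125.
Rounding down: East 22, West 1, Central 0, North 1 (total 24).
East receives 22.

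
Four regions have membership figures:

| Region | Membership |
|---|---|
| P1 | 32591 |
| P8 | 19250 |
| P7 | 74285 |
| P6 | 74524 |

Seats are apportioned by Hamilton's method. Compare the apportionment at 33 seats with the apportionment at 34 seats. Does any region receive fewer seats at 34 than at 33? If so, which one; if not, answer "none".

At 33 seats: P1 6, P8 3, P7 12, P6 12.
At 34 seats: P1 5, P8 3, P7 13, P6 13.
P1 drops from 6 to 5.

P1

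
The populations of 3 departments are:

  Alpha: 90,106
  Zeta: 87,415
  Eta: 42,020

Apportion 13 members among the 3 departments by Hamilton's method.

Alpha=5, Zeta=5, Eta=3

Standard divisor: 219541 ÷ 13 ≈ 16887.769.
Standard quotas: Alpha 5.3356, Zeta 5.1762, Eta 2.4882.
Lower quotas: Alpha 5, Zeta 5, Eta 2 (sum 12, leaving 1 seat).
Remainders in descending order: Eta 0.4882, Alpha 0.3356, Zeta 0.1762.
The surplus seat goes to Eta.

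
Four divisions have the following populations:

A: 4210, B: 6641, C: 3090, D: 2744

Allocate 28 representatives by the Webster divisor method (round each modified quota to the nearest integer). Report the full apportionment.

Standard divisor 16685/28 ≈ 595.893; standard quotas: A 7.065, B 11.145, C 5.185, D 4.605.
Rounding to the nearest integer gives A 7, B 11, C 5, D 5 — total 28, matching the house size, so no adjustment is needed.

A 7, B 11, C 5, D 5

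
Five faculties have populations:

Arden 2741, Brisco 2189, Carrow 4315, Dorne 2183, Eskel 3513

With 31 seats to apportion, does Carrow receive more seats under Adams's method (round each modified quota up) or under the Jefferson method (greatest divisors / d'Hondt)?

Jefferson

Adams: Arden 6, Brisco 5, Carrow 8, Dorne 5, Eskel 7.
Jefferson: Arden 6, Brisco 4, Carrow 9, Dorne 4, Eskel 8.
Carrow gets 8 under Adams and 9 under Jefferson.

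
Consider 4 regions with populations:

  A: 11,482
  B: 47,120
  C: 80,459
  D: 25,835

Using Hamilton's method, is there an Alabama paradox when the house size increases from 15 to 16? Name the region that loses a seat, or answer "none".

D

At 15 seats: A 1, B 4, C 7, D 3.
At 16 seats: A 1, B 5, C 8, D 2.
D drops from 3 to 2.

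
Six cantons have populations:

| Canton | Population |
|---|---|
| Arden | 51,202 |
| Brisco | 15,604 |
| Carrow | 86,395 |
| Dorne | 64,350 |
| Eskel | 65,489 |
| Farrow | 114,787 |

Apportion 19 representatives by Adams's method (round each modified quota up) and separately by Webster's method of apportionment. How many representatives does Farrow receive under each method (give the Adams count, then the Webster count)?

Adams: Arden 3, Brisco 1, Carrow 4, Dorne 3, Eskel 3, Farrow 5.
Webster: Arden 2, Brisco 1, Carrow 4, Dorne 3, Eskel 3, Farrow 6.
Farrow gets 5 under Adams and 6 under Webster.

5 and 6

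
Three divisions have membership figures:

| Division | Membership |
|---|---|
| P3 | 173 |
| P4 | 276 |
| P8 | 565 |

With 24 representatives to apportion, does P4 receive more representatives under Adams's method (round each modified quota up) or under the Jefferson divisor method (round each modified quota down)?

Adams

Adams: P3 4, P4 7, P8 13.
Jefferson: P3 4, P4 6, P8 14.
P4 gets 7 under Adams and 6 under Jefferson.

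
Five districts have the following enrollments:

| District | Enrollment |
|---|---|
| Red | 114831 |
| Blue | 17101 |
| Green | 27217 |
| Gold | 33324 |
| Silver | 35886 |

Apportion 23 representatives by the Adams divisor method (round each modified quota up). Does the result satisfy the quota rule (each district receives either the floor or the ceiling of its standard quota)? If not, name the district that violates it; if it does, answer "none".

none

Standard quotas: Red 11.566, Blue 1.722, Green 2.741, Gold 3.356, Silver 3.614.
Adams allocation: Red 11, Blue 2, Green 3, Gold 3, Silver 4.
Every allocation lies between the lower and upper quota.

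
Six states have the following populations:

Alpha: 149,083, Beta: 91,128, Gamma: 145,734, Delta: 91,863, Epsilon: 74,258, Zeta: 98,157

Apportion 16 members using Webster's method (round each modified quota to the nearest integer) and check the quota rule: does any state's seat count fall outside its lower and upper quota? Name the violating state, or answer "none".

none

Standard quotas: Alpha 3.668, Beta 2.242, Gamma 3.586, Delta 2.260, Epsilon 1.827, Zeta 2.415.
Webster allocation: Alpha 4, Beta 2, Gamma 4, Delta 2, Epsilon 2, Zeta 2.
Every allocation lies between the lower and upper quota.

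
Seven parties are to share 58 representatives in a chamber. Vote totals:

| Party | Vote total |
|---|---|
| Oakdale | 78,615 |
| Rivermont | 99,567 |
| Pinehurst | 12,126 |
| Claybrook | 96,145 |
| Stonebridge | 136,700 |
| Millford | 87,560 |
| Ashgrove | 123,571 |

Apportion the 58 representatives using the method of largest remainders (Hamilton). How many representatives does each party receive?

Oakdale 7, Rivermont 9, Pinehurst 1, Claybrook 9, Stonebridge 13, Millford 8, Ashgrove 11

Total 634284; standard divisor 634284/58 ≈ 10935.931.
Standard quotas: Oakdale 7.1887, Rivermont 9.1046, Pinehurst 1.1088, Claybrook 8.7917, Stonebridge 12.5001, Millford 8.0066, Ashgrove 11.2995.
Lower quotas: Oakdale 7, Rivermont 9, Pinehurst 1, Claybrook 8, Stonebridge 12, Millford 8, Ashgrove 11 (sum 56, leaving 2 seats).
Remainders in descending order: Claybrook 0.7917, Stonebridge 0.5001, Ashgrove 0.2995, Oakdale 0.1887, Pinehurst 0.1088, Rivermont 0.1046, Millford 0.0066.
Largest remainders: Claybrook, Stonebridge receive the extra seats.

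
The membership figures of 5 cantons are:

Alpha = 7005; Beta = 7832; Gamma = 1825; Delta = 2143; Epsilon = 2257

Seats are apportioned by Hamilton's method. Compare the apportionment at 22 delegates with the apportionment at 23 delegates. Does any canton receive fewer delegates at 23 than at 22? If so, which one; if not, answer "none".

Epsilon

At 22 seats: Alpha 7, Beta 8, Gamma 2, Delta 2, Epsilon 3.
At 23 seats: Alpha 8, Beta 9, Gamma 2, Delta 2, Epsilon 2.
Epsilon drops from 3 to 2.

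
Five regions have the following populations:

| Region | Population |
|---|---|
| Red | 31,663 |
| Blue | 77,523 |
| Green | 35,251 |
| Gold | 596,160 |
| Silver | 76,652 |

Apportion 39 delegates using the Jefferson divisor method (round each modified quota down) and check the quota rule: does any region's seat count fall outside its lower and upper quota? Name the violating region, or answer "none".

Gold

Standard quotas: Red 1.511, Blue 3.699, Green 1.682, Gold 28.449, Silver 3.658.
Jefferson allocation: Red 1, Blue 4, Green 1, Gold 30, Silver 3.
Gold has quota 28.449 (lower 28, upper 29) but receives 30 — outside the quota interval.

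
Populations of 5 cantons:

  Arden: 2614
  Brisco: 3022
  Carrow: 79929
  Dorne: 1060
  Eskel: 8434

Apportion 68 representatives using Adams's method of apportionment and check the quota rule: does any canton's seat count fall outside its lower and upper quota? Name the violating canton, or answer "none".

Carrow

Standard quotas: Arden 1.870, Brisco 2.162, Carrow 57.177, Dorne 0.758, Eskel 6.033.
Adams allocation: Arden 2, Brisco 3, Carrow 56, Dorne 1, Eskel 6.
Carrow has quota 57.177 (lower 57, upper 58) but receives 56 — outside the quota interval.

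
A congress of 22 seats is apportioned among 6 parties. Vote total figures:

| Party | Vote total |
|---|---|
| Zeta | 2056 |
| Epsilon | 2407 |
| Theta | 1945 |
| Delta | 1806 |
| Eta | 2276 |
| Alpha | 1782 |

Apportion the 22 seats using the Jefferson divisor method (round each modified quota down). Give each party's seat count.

Zeta=4, Epsilon=4, Theta=4, Delta=3, Eta=4, Alpha=3

Standard divisor 12272/22 ≈ 557.818; standard quotas: Zeta 3.686, Epsilon 4.315, Theta 3.487, Delta 3.238, Eta 4.080, Alpha 3.195.
Rounding down gives 3, 4, 3, 3, 4, 3 = 20 seats, so the divisor must be adjusted.
With modified divisor 483.8: modified quotas Zeta 4.250, Epsilon 4.975, Theta 4.020, Delta 3.733, Eta 4.704, Alpha 3.683.
Rounding down: Zeta 4, Epsilon 4, Theta 4, Delta 3, Eta 4, Alpha 3 (total 22).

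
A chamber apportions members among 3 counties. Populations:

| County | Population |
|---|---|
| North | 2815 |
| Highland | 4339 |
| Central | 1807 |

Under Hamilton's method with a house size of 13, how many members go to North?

4

Standard divisor: 8961 ÷ 13 ≈ 689.308.
Standard quotas: North 4.084, Highland 6.295, Central 2.621.
Lower quotas: North 4, Highland 6, Central 2 (sum 12, leaving 1 seat).
Remainders in descending order: Central 0.621, Highland 0.295, North 0.084.
The surplus seat goes to Central.
North receives 4.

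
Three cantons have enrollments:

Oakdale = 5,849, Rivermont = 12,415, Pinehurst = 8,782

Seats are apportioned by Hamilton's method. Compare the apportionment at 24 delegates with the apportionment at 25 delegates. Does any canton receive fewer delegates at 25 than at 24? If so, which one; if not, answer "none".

none

At 24 seats: Oakdale 5, Rivermont 11, Pinehurst 8.
At 25 seats: Oakdale 5, Rivermont 12, Pinehurst 8.
No canton's allocation decreased.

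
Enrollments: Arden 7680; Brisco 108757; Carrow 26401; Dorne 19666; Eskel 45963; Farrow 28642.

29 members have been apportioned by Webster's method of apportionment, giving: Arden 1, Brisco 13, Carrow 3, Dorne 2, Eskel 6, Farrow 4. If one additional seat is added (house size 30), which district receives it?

Brisco

Priority for the next seat is population ÷ (current seats + 0.5).
Priorities: Arden 5120.000, Brisco 8056.074, Carrow 7543.143, Dorne 7866.400, Eskel 7071.231, Farrow 6364.889.
Highest priority: Brisco.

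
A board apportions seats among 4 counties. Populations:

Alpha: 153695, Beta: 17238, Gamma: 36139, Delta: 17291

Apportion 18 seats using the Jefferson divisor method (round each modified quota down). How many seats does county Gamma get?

3

Standard divisor 224363/18 ≈ 12464.611; standard quotas: Alpha 12.331, Beta 1.383, Gamma 2.899, Delta 1.387.
Rounding down gives 12, 1, 2, 1 = 16 seats, so the divisor must be adjusted.
With modified divisor 11400: modified quotas Alpha 13.482, Beta 1.512, Gamma 3.170, Delta 1.517.
Rounding down: Alpha 13, Beta 1, Gamma 3, Delta 1 (total 18).
Gamma receives 3.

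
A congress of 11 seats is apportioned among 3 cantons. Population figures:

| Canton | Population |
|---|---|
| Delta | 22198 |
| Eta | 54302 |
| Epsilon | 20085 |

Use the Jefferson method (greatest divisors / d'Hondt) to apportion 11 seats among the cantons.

Standard divisor 96585/11 ≈ 8780.455; standard quotas: Delta 2.528, Eta 6.184, Epsilon 2.287.
Rounding down gives 2, 6, 2 = 10 seats, so the divisor must be adjusted.
With modified divisor 7600: modified quotas Delta 2.921, Eta 7.145, Epsilon 2.643.
Rounding down: Delta 2, Eta 7, Epsilon 2 (total 11).

Delta 2, Eta 7, Epsilon 2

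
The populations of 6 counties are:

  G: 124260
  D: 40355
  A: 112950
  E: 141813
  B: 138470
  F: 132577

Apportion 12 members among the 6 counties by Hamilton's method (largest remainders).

G 2, D 1, A 2, E 3, B 2, F 2

Standard divisor: 690425 ÷ 12 ≈ 57535.417.
Standard quotas: G 2.1597, D 0.7014, A 1.9631, E 2.4648, B 2.4067, F 2.3043.
Lower quotas: G 2, D 0, A 1, E 2, B 2, F 2 (sum 9, leaving 3 seats).
Remainders in descending order: A 0.9631, D 0.7014, E 0.4648, B 0.4067, F 0.3043, G 0.1597.
Largest remainders: A, D, E receive the extra seats.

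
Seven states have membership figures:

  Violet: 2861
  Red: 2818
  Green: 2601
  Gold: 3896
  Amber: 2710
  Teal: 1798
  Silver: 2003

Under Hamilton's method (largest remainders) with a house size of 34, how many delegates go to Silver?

4

Total 18687; standard divisor 18687/34 ≈ 549.618.
Standard quotas: Violet 5.205, Red 5.127, Green 4.732, Gold 7.089, Amber 4.931, Teal 3.271, Silver 3.644.
Lower quotas: Violet 5, Red 5, Green 4, Gold 7, Amber 4, Teal 3, Silver 3 (sum 31, leaving 3 seats).
Remainders in descending order: Amber 0.931, Green 0.732, Silver 0.644, Teal 0.271, Violet 0.205, Red 0.127, Gold 0.089.
Largest remainders: Amber, Green, Silver receive the extra seats.
Silver receives 4.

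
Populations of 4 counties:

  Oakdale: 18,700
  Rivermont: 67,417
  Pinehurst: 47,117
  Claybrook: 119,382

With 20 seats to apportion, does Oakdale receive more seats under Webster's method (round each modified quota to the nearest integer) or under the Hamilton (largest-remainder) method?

Webster: Oakdale 1, Rivermont 5, Pinehurst 4, Claybrook 10.
Hamilton: Oakdale 2, Rivermont 5, Pinehurst 4, Claybrook 9.
Oakdale gets 1 under Webster and 2 under Hamilton.

Hamilton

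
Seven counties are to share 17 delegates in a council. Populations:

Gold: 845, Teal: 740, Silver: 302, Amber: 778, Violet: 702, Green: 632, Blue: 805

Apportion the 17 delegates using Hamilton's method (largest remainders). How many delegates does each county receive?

The standard divisor is 4804/17 ≈ 282.588.
Standard quotas: Gold 2.990, Teal 2.619, Silver 1.069, Amber 2.753, Violet 2.484, Green 2.236, Blue 2.849.
Lower quotas: Gold 2, Teal 2, Silver 1, Amber 2, Violet 2, Green 2, Blue 2 (sum 13, leaving 4 seats).
Remainders in descending order: Gold 0.990, Blue 0.849, Amber 0.753, Teal 0.619, Violet 0.484, Green 0.236, Silver 0.069.
Largest remainders: Gold, Blue, Amber, Teal receive the extra seats.

Gold=3, Teal=3, Silver=1, Amber=3, Violet=2, Green=2, Blue=3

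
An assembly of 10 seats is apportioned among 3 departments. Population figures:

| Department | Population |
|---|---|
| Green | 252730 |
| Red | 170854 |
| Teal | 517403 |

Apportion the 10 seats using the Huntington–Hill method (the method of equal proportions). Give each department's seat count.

Green 3; Red 2; Teal 5

With divisor 98821: modified quotas Green 2.557, Red 1.729, Teal 5.236.
Geometric-mean thresholds: Green √(2·3)=2.449, Red √(1·2)=1.414, Teal √(5·6)=5.477.
Each quota rounded against its threshold gives Green 3, Red 2, Teal 5 (total 10).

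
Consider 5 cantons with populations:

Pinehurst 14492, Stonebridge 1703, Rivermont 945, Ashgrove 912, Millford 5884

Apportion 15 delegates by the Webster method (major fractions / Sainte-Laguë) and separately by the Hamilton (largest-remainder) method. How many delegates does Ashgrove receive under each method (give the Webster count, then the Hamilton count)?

Webster: Pinehurst 9, Stonebridge 1, Rivermont 1, Ashgrove 1, Millford 3.
Hamilton: Pinehurst 9, Stonebridge 1, Rivermont 1, Ashgrove 0, Millford 4.
Ashgrove gets 1 under Webster and 0 under Hamilton.

1 and 0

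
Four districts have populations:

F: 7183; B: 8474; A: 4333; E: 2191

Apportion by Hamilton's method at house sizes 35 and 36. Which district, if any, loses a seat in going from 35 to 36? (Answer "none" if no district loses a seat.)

At 35 seats: F 11, B 13, A 7, E 4.
At 36 seats: F 12, B 14, A 7, E 3.
E drops from 4 to 3.

E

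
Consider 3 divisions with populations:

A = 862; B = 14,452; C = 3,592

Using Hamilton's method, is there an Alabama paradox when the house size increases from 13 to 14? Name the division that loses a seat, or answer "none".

A

At 13 seats: A 1, B 10, C 2.
At 14 seats: A 0, B 11, C 3.
A drops from 1 to 0.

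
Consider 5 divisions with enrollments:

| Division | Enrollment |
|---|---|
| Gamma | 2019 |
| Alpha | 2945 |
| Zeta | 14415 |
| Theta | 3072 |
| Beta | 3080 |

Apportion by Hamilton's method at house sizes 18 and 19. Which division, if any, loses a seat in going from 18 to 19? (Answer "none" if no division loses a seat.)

At 18 seats: Gamma 2, Alpha 2, Zeta 10, Theta 2, Beta 2.
At 19 seats: Gamma 2, Alpha 2, Zeta 11, Theta 2, Beta 2.
No division's allocation decreased.

none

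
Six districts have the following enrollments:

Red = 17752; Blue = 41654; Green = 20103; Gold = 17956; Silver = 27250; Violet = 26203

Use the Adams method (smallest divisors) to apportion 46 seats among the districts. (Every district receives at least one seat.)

Standard divisor 150918/46 ≈ 3280.826; standard quotas: Red 5.411, Blue 12.696, Green 6.127, Gold 5.473, Silver 8.306, Violet 7.987.
Rounding up gives 6, 13, 7, 6, 9, 8 = 49 seats, so the divisor must be adjusted.
With modified divisor 3500: modified quotas Red 5.072, Blue 11.901, Green 5.744, Gold 5.130, Silver 7.786, Violet 7.487.
Rounding up: Red 6, Blue 12, Green 6, Gold 6, Silver 8, Violet 8 (total 46).

Red: 6, Blue: 12, Green: 6, Gold: 6, Silver: 8, Violet: 8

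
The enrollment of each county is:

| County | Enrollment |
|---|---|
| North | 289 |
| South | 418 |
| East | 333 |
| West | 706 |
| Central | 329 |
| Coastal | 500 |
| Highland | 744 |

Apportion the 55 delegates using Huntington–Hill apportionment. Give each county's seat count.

With divisor 60.4: modified quotas North 4.785, South 6.921, East 5.513, West 11.689, Central 5.447, Coastal 8.278, Highland 12.318.
Geometric-mean thresholds: North √(4·5)=4.472, South √(6·7)=6.481, East √(5·6)=5.477, West √(11·12)=11.489, Central √(5·6)=5.477, Coastal √(8·9)=8.485, Highland √(12·13)=12.490.
Each quota rounded against its threshold gives North 5, South 7, East 6, West 12, Central 5, Coastal 8, Highland 12 (total 55).

North 5, South 7, East 6, West 12, Central 5, Coastal 8, Highland 12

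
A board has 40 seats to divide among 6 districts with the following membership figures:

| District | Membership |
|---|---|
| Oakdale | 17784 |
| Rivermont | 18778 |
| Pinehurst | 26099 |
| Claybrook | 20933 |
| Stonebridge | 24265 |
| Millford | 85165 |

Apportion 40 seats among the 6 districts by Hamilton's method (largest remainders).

The standard divisor is 193024/40 ≈ 4825.6.
Standard quotas: Oakdale 3.6853, Rivermont 3.8913, Pinehurst 5.4084, Claybrook 4.3379, Stonebridge 5.0284, Millford 17.6486.
Lower quotas: Oakdale 3, Rivermont 3, Pinehurst 5, Claybrook 4, Stonebridge 5, Millford 17 (sum 37, leaving 3 seats).
Remainders in descending order: Rivermont 0.8913, Oakdale 0.6853, Millford 0.6486, Pinehurst 0.4084, Claybrook 0.3379, Stonebridge 0.0284.
Largest remainders: Rivermont, Oakdale, Millford receive the extra seats.

Oakdale 4, Rivermont 4, Pinehurst 5, Claybrook 4, Stonebridge 5, Millford 18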